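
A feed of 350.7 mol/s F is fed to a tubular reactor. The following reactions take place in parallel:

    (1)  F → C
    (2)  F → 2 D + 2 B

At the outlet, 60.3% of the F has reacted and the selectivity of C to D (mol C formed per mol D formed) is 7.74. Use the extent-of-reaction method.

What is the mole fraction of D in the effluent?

0.0659

Conversion of F: F consumed = 0.603 × 350.7 = 211.5 mol/s = 1ξ₁ + 1ξ₂.
Selectivity: 1ξ₁ / (2ξ₂) = 7.74 → ξ₁ = 15.48 ξ₂.
Substitute: (1·15.48 + 1) ξ₂ = 211.5 → ξ₂ = 12.83 mol/s, ξ₁ = 198.6 mol/s.
Outlet amounts (n = n₀ + Σ ν·ξ):
  F: 350.7 − 1(198.6) − 1(12.83) = 139.2
  C: 0 + 1(198.6) = 198.6
  D: 0 + 2(12.83) = 25.66
  B: 0 + 2(12.83) = 25.66
Total out = 389.2 mol/s; y_D = 25.66 / 389.2 = 0.06594.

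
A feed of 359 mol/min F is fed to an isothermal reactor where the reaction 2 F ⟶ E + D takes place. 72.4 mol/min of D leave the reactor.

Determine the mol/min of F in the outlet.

For D: n = n₀ + 1ξ → 72.4 = 0 + 1ξ, giving ξ = 72.4 mol/min.
Outlet amounts (n = n₀ + ν ξ):
  F: 359 − 2(72.4) = 214.2
  E: 0 + 1(72.4) = 72.4
  D: 0 + 1(72.4) = 72.4

214 mol/min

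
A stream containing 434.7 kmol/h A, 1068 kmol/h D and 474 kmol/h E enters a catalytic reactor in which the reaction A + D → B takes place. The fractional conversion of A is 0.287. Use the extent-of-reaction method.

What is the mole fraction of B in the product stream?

A reacted = 0.287 × 434.7 = 124.8 kmol/h; ν_A = −1, so ξ = 124.8/1 = 124.8 kmol/h.
Outlet amounts (n = n₀ + ν ξ):
  A: 434.7 − 1(124.8) = 309.9
  D: 1068 − 1(124.8) = 943.2
  B: 0 + 1(124.8) = 124.8
  E: 474 (inert)
Total out = 1852 kmol/h; y_B = 124.8 / 1852 = 0.06737.

0.0674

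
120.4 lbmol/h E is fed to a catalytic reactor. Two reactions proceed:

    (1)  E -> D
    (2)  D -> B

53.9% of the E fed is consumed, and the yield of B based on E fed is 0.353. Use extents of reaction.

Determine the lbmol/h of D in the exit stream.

22.4 lbmol/h

Conversion of E: E consumed = 1ξ₁ = 0.539 × 120.4 → ξ₁ = 64.9 lbmol/h.
Yield of B: 1ξ₂ / 120.4 = 0.353 → ξ₂ = 42.5 lbmol/h.
Outlet amounts (n = n₀ + Σ ν·ξ):
  E: 120.4 − 1(64.9) = 55.5
  D: 0 + 1(64.9) − 1(42.5) = 22.39
  B: 0 + 1(42.5) = 42.5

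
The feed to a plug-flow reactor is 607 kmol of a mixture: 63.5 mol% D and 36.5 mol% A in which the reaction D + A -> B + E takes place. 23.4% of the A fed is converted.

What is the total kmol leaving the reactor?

A reacted = 0.234 × 221.6 = 51.84 kmol; ν_A = −1, so ξ = 51.84/1 = 51.84 kmol.
Outlet amounts (n = n₀ + ν ξ):
  D: 385.4 − 1(51.84) = 333.6
  A: 221.6 − 1(51.84) = 169.7
  B: 0 + 1(51.84) = 51.84
  E: 0 + 1(51.84) = 51.84
Total out = 333.6 + 169.7 + 51.84 + 51.84 = 607 kmol.

607 kmol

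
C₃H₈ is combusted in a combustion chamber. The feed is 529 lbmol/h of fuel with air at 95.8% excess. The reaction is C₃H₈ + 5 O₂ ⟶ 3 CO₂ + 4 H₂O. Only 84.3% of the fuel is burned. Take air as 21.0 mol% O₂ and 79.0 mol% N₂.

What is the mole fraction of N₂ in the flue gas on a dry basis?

0.817

Stoichiometric O₂ = 5 × 529 = 2645 lbmol/h; O₂ fed = 2645 × 1.958 = 5179 lbmol/h.
N₂ fed = 5179 × 79/21 = 19480 lbmol/h.
Fuel reacted = 0.843 × 529 → ξ = 445.9 lbmol/h.
Outlet (n = n₀ + ν ξ):
  C₃H₈: 529 − 1(445.9) = 83.05
  O₂: 5179 − 5(445.9) = 2949
  N₂: 19480 (inert)
  CO₂: 0 + 3(445.9) = 1338
  H₂O: 0 + 4(445.9) = 1784
Dry total = 23850 lbmol/h; y_N₂ (dry) = 19480 / 23850 = 0.8168.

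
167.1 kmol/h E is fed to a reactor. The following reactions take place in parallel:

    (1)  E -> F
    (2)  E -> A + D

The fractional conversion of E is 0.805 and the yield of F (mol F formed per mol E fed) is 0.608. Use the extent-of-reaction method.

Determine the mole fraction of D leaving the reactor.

0.165

Yield of F: 1ξ₁ / 167.1 = 0.608 → ξ₁ = 101.6 kmol/h.
Conversion of E: 1ξ₁ + 1ξ₂ = 0.805 × 167.1 = 134.5 → ξ₂ = 32.92 kmol/h.
Outlet amounts (n = n₀ + Σ ν·ξ):
  E: 167.1 − 1(101.6) − 1(32.92) = 32.58
  F: 0 + 1(101.6) = 101.6
  A: 0 + 1(32.92) = 32.92
  D: 0 + 1(32.92) = 32.92
Total out = 200 kmol/h; y_D = 32.92 / 200 = 0.1646.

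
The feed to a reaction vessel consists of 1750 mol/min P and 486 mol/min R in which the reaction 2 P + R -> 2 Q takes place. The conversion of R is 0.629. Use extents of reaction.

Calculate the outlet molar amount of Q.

611 mol/min

R reacted = 0.629 × 486 = 305.7 mol/min; ν_R = −1, so ξ = 305.7/1 = 305.7 mol/min.
Outlet amounts (n = n₀ + ν ξ):
  P: 1750 − 2(305.7) = 1139
  R: 486 − 1(305.7) = 180.3
  Q: 0 + 2(305.7) = 611.4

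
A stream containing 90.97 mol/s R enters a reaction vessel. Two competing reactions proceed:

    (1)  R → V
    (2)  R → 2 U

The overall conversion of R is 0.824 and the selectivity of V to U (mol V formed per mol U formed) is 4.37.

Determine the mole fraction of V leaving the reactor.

0.682

Conversion of R: R consumed = 0.824 × 90.97 = 74.96 mol/s = 1ξ₁ + 1ξ₂.
Selectivity: 1ξ₁ / (2ξ₂) = 4.37 → ξ₁ = 8.74 ξ₂.
Substitute: (1·8.74 + 1) ξ₂ = 74.96 → ξ₂ = 7.696 mol/s, ξ₁ = 67.26 mol/s.
Outlet amounts (n = n₀ + Σ ν·ξ):
  R: 90.97 − 1(67.26) − 1(7.696) = 16.01
  V: 0 + 1(67.26) = 67.26
  U: 0 + 2(7.696) = 15.39
Total out = 98.67 mol/s; y_V = 67.26 / 98.67 = 0.6817.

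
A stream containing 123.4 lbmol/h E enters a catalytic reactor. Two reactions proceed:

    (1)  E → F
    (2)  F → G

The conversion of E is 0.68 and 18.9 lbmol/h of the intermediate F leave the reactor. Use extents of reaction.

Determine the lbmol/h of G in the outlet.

Conversion of E: E consumed = 1ξ₁ = 0.68 × 123.4 → ξ₁ = 83.91 lbmol/h.
F balance: n_F = 0 + 1ξ₁ − 1ξ₂ = 18.9 → ξ₂ = (1·83.91 − 18.9)/1 = 65.01 lbmol/h.
Outlet amounts (n = n₀ + Σ ν·ξ):
  E: 123.4 − 1(83.91) = 39.49
  F: 0 + 1(83.91) − 1(65.01) = 18.9
  G: 0 + 1(65.01) = 65.01

65 lbmol/h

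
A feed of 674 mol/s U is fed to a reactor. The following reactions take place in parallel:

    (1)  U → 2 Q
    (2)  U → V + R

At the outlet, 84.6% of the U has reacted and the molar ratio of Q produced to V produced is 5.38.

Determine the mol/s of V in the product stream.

Conversion of U: U consumed = 0.846 × 674 = 570.2 mol/s = 1ξ₁ + 1ξ₂.
Selectivity: 2ξ₁ / (1ξ₂) = 5.38 → ξ₁ = 2.69 ξ₂.
Substitute: (1·2.69 + 1) ξ₂ = 570.2 → ξ₂ = 154.5 mol/s, ξ₁ = 415.7 mol/s.
Outlet amounts (n = n₀ + Σ ν·ξ):
  U: 674 − 1(415.7) − 1(154.5) = 103.8
  Q: 0 + 2(415.7) = 831.4
  V: 0 + 1(154.5) = 154.5
  R: 0 + 1(154.5) = 154.5

155 mol/s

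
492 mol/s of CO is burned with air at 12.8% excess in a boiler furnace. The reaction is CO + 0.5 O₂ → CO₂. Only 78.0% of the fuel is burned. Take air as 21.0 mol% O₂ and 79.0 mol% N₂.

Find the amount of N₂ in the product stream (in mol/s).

1040 mol/s

Stoichiometric O₂ = 0.5 × 492 = 246 mol/s; O₂ fed = 246 × 1.128 = 277.5 mol/s.
N₂ fed = 277.5 × 79/21 = 1044 mol/s.
Fuel reacted = 0.78 × 492 → ξ = 383.8 mol/s.
Outlet (n = n₀ + ν ξ):
  CO: 492 − 1(383.8) = 108.2
  O₂: 277.5 − 0.5(383.8) = 85.61
  N₂: 1044 (inert)
  CO₂: 0 + 1(383.8) = 383.8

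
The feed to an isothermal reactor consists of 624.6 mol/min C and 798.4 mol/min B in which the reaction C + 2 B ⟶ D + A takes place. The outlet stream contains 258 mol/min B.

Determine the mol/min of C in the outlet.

354 mol/min

For B: n = n₀ − 2ξ → 258 = 798.4 − 2ξ, giving ξ = 270.2 mol/min.
Outlet amounts (n = n₀ + ν ξ):
  C: 624.6 − 1(270.2) = 354.4
  B: 798.4 − 2(270.2) = 258
  D: 0 + 1(270.2) = 270.2
  A: 0 + 1(270.2) = 270.2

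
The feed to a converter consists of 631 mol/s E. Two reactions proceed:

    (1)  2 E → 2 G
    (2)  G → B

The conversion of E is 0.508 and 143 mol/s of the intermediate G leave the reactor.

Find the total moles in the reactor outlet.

Conversion of E: E consumed = 2ξ₁ = 0.508 × 631 → ξ₁ = 160.3 mol/s.
G balance: n_G = 0 + 2ξ₁ − 1ξ₂ = 143 → ξ₂ = (2·160.3 − 143)/1 = 177.5 mol/s.
Outlet amounts (n = n₀ + Σ ν·ξ):
  E: 631 − 2(160.3) = 310.5
  G: 0 + 2(160.3) − 1(177.5) = 143
  B: 0 + 1(177.5) = 177.5
Total out = 310.5 + 143 + 177.5 = 631 mol/s.

631 mol/s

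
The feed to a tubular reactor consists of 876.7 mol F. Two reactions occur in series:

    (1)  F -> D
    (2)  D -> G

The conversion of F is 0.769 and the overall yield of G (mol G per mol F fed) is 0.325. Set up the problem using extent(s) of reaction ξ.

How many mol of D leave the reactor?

389 mol

Conversion of F: F consumed = 1ξ₁ = 0.769 × 876.7 → ξ₁ = 674.2 mol.
Yield of G: 1ξ₂ / 876.7 = 0.325 → ξ₂ = 284.9 mol.
Outlet amounts (n = n₀ + Σ ν·ξ):
  F: 876.7 − 1(674.2) = 202.5
  D: 0 + 1(674.2) − 1(284.9) = 389.3
  G: 0 + 1(284.9) = 284.9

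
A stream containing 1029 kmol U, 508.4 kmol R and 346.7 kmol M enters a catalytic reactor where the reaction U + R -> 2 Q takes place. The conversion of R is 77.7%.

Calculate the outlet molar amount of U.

634 kmol

R reacted = 0.777 × 508.4 = 395 kmol; ν_R = −1, so ξ = 395/1 = 395 kmol.
Outlet amounts (n = n₀ + ν ξ):
  U: 1029 − 1(395) = 634
  R: 508.4 − 1(395) = 113.4
  Q: 0 + 2(395) = 790.1
  M: 346.7 (inert)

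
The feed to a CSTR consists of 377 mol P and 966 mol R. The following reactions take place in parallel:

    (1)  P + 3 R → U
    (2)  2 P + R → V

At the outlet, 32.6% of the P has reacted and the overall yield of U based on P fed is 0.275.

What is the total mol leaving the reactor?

1010 mol

Yield of U: 1ξ₁ / 377 = 0.275 → ξ₁ = 103.7 mol.
Conversion of P: 1ξ₁ + 2ξ₂ = 0.326 × 377 = 122.9 → ξ₂ = 9.613 mol.
Outlet amounts (n = n₀ + Σ ν·ξ):
  P: 377 − 1(103.7) − 2(9.613) = 254.1
  R: 966 − 3(103.7) − 1(9.613) = 645.4
  U: 0 + 1(103.7) = 103.7
  V: 0 + 1(9.613) = 9.613
Total out = 254.1 + 645.4 + 103.7 + 9.613 = 1013 mol.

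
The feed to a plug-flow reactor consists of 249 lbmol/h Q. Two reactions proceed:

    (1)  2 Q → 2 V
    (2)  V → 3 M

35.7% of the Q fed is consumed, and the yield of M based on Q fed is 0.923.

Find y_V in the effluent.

0.0305

Conversion of Q: Q consumed = 2ξ₁ = 0.357 × 249 → ξ₁ = 44.45 lbmol/h.
Yield of M: 3ξ₂ / 249 = 0.923 → ξ₂ = 76.61 lbmol/h.
Outlet amounts (n = n₀ + Σ ν·ξ):
  Q: 249 − 2(44.45) = 160.1
  V: 0 + 2(44.45) − 1(76.61) = 12.28
  M: 0 + 3(76.61) = 229.8
Total out = 402.2 lbmol/h; y_V = 12.28 / 402.2 = 0.03054.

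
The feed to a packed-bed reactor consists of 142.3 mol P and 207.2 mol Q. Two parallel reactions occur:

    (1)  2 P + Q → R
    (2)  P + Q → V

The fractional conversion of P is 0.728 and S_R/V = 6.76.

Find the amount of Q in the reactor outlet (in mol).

152 mol

Conversion of P: P consumed = 0.728 × 142.3 = 103.6 mol = 2ξ₁ + 1ξ₂.
Selectivity: 1ξ₁ / (1ξ₂) = 6.76 → ξ₁ = 6.76 ξ₂.
Substitute: (2·6.76 + 1) ξ₂ = 103.6 → ξ₂ = 7.135 mol, ξ₁ = 48.23 mol.
Outlet amounts (n = n₀ + Σ ν·ξ):
  P: 142.3 − 2(48.23) − 1(7.135) = 38.71
  Q: 207.2 − 1(48.23) − 1(7.135) = 151.8
  R: 0 + 1(48.23) = 48.23
  V: 0 + 1(7.135) = 7.135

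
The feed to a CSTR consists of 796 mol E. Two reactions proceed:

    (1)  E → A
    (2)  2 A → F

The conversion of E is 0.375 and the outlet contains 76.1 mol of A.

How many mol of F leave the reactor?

111 mol

Conversion of E: E consumed = 1ξ₁ = 0.375 × 796 → ξ₁ = 298.5 mol.
A balance: n_A = 0 + 1ξ₁ − 2ξ₂ = 76.1 → ξ₂ = (1·298.5 − 76.1)/2 = 111.2 mol.
Outlet amounts (n = n₀ + Σ ν·ξ):
  E: 796 − 1(298.5) = 497.5
  A: 0 + 1(298.5) − 2(111.2) = 76.1
  F: 0 + 1(111.2) = 111.2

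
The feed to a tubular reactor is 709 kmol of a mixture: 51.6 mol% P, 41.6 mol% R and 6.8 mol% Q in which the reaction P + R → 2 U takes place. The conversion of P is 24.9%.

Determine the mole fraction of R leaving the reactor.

0.288

P reacted = 0.249 × 365.8 = 91.1 kmol; ν_P = −1, so ξ = 91.1/1 = 91.1 kmol.
Outlet amounts (n = n₀ + ν ξ):
  P: 365.8 − 1(91.1) = 274.7
  R: 294.9 − 1(91.1) = 203.8
  U: 0 + 2(91.1) = 182.2
  Q: 48.21 (inert)
Total out = 709 kmol; y_R = 203.8 / 709 = 0.2875.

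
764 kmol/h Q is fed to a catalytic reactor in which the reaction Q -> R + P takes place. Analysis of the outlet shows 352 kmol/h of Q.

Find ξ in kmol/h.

ξ = 412 kmol/h

For Q: n = n₀ − 1ξ → 352 = 764 − 1ξ, giving ξ = 412 kmol/h.
Outlet amounts (n = n₀ + ν ξ):
  Q: 764 − 1(412) = 352
  R: 0 + 1(412) = 412
  P: 0 + 1(412) = 412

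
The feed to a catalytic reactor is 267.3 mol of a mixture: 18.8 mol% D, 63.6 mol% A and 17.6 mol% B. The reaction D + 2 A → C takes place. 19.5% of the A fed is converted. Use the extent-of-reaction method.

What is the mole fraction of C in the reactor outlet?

0.0708

A reacted = 0.195 × 170 = 33.15 mol; ν_A = −2, so ξ = 33.15/2 = 16.58 mol.
Outlet amounts (n = n₀ + ν ξ):
  D: 50.25 − 1(16.58) = 33.68
  A: 170 − 2(16.58) = 136.9
  C: 0 + 1(16.58) = 16.58
  B: 47.04 (inert)
Total out = 234.1 mol; y_C = 16.58 / 234.1 = 0.07079.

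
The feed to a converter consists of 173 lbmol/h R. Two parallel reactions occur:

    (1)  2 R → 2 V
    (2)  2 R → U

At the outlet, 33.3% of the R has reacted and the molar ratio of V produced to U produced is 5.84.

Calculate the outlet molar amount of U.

7.35 lbmol/h

Conversion of R: R consumed = 0.333 × 173 = 57.61 lbmol/h = 2ξ₁ + 2ξ₂.
Selectivity: 2ξ₁ / (1ξ₂) = 5.84 → ξ₁ = 2.92 ξ₂.
Substitute: (2·2.92 + 2) ξ₂ = 57.61 → ξ₂ = 7.348 lbmol/h, ξ₁ = 21.46 lbmol/h.
Outlet amounts (n = n₀ + Σ ν·ξ):
  R: 173 − 2(21.46) − 2(7.348) = 115.4
  V: 0 + 2(21.46) = 42.91
  U: 0 + 1(7.348) = 7.348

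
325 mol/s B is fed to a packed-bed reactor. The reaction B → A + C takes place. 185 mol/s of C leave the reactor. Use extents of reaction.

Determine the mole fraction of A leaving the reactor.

For C: n = n₀ + 1ξ → 185 = 0 + 1ξ, giving ξ = 185 mol/s.
Outlet amounts (n = n₀ + ν ξ):
  B: 325 − 1(185) = 140
  A: 0 + 1(185) = 185
  C: 0 + 1(185) = 185
Total out = 510 mol/s; y_A = 185 / 510 = 0.3627.

0.363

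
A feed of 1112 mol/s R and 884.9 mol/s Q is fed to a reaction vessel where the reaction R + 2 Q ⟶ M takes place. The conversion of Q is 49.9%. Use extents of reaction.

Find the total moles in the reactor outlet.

Q reacted = 0.499 × 884.9 = 441.6 mol/s; ν_Q = −2, so ξ = 441.6/2 = 220.8 mol/s.
Outlet amounts (n = n₀ + ν ξ):
  R: 1112 − 1(220.8) = 891.2
  Q: 884.9 − 2(220.8) = 443.3
  M: 0 + 1(220.8) = 220.8
Total out = 891.2 + 443.3 + 220.8 = 1555 mol/s.

1560 mol/s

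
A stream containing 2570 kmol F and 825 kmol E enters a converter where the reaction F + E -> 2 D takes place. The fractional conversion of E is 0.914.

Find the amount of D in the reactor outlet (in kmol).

E reacted = 0.914 × 825 = 754.1 kmol; ν_E = −1, so ξ = 754.1/1 = 754.1 kmol.
Outlet amounts (n = n₀ + ν ξ):
  F: 2570 − 1(754.1) = 1816
  E: 825 − 1(754.1) = 70.95
  D: 0 + 2(754.1) = 1508

1510 kmol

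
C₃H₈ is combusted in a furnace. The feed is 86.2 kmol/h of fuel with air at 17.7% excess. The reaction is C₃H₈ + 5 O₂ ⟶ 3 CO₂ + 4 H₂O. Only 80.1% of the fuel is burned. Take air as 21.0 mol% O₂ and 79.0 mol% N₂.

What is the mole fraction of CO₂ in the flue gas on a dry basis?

0.0903

Stoichiometric O₂ = 5 × 86.2 = 431 kmol/h; O₂ fed = 431 × 1.177 = 507.3 kmol/h.
N₂ fed = 507.3 × 79/21 = 1908 kmol/h.
Fuel reacted = 0.801 × 86.2 → ξ = 69.05 kmol/h.
Outlet (n = n₀ + ν ξ):
  C₃H₈: 86.2 − 1(69.05) = 17.15
  O₂: 507.3 − 5(69.05) = 162.1
  N₂: 1908 (inert)
  CO₂: 0 + 3(69.05) = 207.1
  H₂O: 0 + 4(69.05) = 276.2
Dry total = 2295 kmol/h; y_CO₂ (dry) = 207.1 / 2295 = 0.09027.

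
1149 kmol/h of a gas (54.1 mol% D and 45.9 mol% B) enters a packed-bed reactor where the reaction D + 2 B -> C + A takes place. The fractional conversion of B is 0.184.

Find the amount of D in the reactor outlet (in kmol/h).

573 kmol/h

B reacted = 0.184 × 527.4 = 97.04 kmol/h; ν_B = −2, so ξ = 97.04/2 = 48.52 kmol/h.
Outlet amounts (n = n₀ + ν ξ):
  D: 621.6 − 1(48.52) = 573.1
  B: 527.4 − 2(48.52) = 430.4
  C: 0 + 1(48.52) = 48.52
  A: 0 + 1(48.52) = 48.52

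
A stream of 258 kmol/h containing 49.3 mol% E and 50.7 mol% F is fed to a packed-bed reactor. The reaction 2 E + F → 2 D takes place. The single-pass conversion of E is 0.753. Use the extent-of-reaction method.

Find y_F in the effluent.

E reacted = 0.753 × 127.2 = 95.78 kmol/h; ν_E = −2, so ξ = 95.78/2 = 47.89 kmol/h.
Outlet amounts (n = n₀ + ν ξ):
  E: 127.2 − 2(47.89) = 31.42
  F: 130.8 − 1(47.89) = 82.92
  D: 0 + 2(47.89) = 95.78
Total out = 210.1 kmol/h; y_F = 82.92 / 210.1 = 0.3946.

0.395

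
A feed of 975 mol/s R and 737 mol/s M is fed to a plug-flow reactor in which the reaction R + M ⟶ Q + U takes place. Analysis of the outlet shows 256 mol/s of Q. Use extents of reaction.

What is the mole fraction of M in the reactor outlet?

For Q: n = n₀ + 1ξ → 256 = 0 + 1ξ, giving ξ = 256 mol/s.
Outlet amounts (n = n₀ + ν ξ):
  R: 975 − 1(256) = 719
  M: 737 − 1(256) = 481
  Q: 0 + 1(256) = 256
  U: 0 + 1(256) = 256
Total out = 1712 mol/s; y_M = 481 / 1712 = 0.281.

0.281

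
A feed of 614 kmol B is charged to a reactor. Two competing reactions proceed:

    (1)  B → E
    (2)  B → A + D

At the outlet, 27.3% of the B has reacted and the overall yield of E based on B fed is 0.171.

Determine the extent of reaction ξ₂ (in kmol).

Yield of E: 1ξ₁ / 614 = 0.171 → ξ₁ = 105 kmol.
Conversion of B: 1ξ₁ + 1ξ₂ = 0.273 × 614 = 167.6 → ξ₂ = 62.63 kmol.
Outlet amounts (n = n₀ + Σ ν·ξ):
  B: 614 − 1(105) − 1(62.63) = 446.4
  E: 0 + 1(105) = 105
  A: 0 + 1(62.63) = 62.63
  D: 0 + 1(62.63) = 62.63

ξ₂ = 62.6 kmol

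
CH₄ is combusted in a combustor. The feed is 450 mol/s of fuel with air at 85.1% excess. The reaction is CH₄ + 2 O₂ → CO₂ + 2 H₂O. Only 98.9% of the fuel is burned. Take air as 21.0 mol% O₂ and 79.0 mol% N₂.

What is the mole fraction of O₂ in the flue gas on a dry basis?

Stoichiometric O₂ = 2 × 450 = 900 mol/s; O₂ fed = 900 × 1.851 = 1666 mol/s.
N₂ fed = 1666 × 79/21 = 6267 mol/s.
Fuel reacted = 0.989 × 450 → ξ = 445.1 mol/s.
Outlet (n = n₀ + ν ξ):
  CH₄: 450 − 1(445.1) = 4.95
  O₂: 1666 − 2(445.1) = 775.8
  N₂: 6267 (inert)
  CO₂: 0 + 1(445.1) = 445.1
  H₂O: 0 + 2(445.1) = 890.1
Dry total = 7493 mol/s; y_O₂ (dry) = 775.8 / 7493 = 0.1035.

0.104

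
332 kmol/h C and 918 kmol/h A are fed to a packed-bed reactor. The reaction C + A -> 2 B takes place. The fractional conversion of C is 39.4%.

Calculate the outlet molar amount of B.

C reacted = 0.394 × 332 = 130.8 kmol/h; ν_C = −1, so ξ = 130.8/1 = 130.8 kmol/h.
Outlet amounts (n = n₀ + ν ξ):
  C: 332 − 1(130.8) = 201.2
  A: 918 − 1(130.8) = 787.2
  B: 0 + 2(130.8) = 261.6

262 kmol/h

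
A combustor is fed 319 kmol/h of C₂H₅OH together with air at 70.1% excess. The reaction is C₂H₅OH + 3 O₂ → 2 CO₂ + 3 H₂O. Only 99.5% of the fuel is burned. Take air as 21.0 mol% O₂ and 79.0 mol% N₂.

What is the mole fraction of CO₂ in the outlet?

0.0757

Stoichiometric O₂ = 3 × 319 = 957 kmol/h; O₂ fed = 957 × 1.701 = 1628 kmol/h.
N₂ fed = 1628 × 79/21 = 6124 kmol/h.
Fuel reacted = 0.995 × 319 → ξ = 317.4 kmol/h.
Outlet (n = n₀ + ν ξ):
  C₂H₅OH: 319 − 1(317.4) = 1.595
  O₂: 1628 − 3(317.4) = 675.6
  N₂: 6124 (inert)
  CO₂: 0 + 2(317.4) = 634.8
  H₂O: 0 + 3(317.4) = 952.2
Total out = 8388 kmol/h; y_CO₂ = 634.8 / 8388 = 0.07568.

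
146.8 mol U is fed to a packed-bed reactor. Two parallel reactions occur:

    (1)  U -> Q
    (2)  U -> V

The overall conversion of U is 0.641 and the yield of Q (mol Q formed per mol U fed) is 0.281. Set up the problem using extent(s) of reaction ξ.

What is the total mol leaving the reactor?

147 mol

Yield of Q: 1ξ₁ / 146.8 = 0.281 → ξ₁ = 41.25 mol.
Conversion of U: 1ξ₁ + 1ξ₂ = 0.641 × 146.8 = 94.1 → ξ₂ = 52.85 mol.
Outlet amounts (n = n₀ + Σ ν·ξ):
  U: 146.8 − 1(41.25) − 1(52.85) = 52.7
  Q: 0 + 1(41.25) = 41.25
  V: 0 + 1(52.85) = 52.85
Total out = 52.7 + 41.25 + 52.85 = 146.8 mol.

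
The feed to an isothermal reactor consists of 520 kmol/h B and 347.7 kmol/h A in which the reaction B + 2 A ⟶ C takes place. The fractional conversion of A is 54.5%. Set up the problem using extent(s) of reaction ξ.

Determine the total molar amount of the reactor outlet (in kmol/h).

A reacted = 0.545 × 347.7 = 189.5 kmol/h; ν_A = −2, so ξ = 189.5/2 = 94.75 kmol/h.
Outlet amounts (n = n₀ + ν ξ):
  B: 520 − 1(94.75) = 425.3
  A: 347.7 − 2(94.75) = 158.2
  C: 0 + 1(94.75) = 94.75
Total out = 425.3 + 158.2 + 94.75 = 678.2 kmol/h.

678 kmol/h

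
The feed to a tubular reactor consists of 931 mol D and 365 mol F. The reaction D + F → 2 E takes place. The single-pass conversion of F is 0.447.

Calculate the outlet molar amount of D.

768 mol

F reacted = 0.447 × 365 = 163.2 mol; ν_F = −1, so ξ = 163.2/1 = 163.2 mol.
Outlet amounts (n = n₀ + ν ξ):
  D: 931 − 1(163.2) = 767.8
  F: 365 − 1(163.2) = 201.8
  E: 0 + 2(163.2) = 326.3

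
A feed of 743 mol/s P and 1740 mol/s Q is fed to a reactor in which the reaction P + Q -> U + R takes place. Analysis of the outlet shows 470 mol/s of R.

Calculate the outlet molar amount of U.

For R: n = n₀ + 1ξ → 470 = 0 + 1ξ, giving ξ = 470 mol/s.
Outlet amounts (n = n₀ + ν ξ):
  P: 743 − 1(470) = 273
  Q: 1740 − 1(470) = 1270
  U: 0 + 1(470) = 470
  R: 0 + 1(470) = 470

470 mol/s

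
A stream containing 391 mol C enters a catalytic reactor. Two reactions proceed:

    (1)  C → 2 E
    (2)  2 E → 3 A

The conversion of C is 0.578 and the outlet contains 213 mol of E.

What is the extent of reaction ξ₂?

ξ₂ = 119 mol

Conversion of C: C consumed = 1ξ₁ = 0.578 × 391 → ξ₁ = 226 mol.
E balance: n_E = 0 + 2ξ₁ − 2ξ₂ = 213 → ξ₂ = (2·226 − 213)/2 = 119.5 mol.
Outlet amounts (n = n₀ + Σ ν·ξ):
  C: 391 − 1(226) = 165
  E: 0 + 2(226) − 2(119.5) = 213
  A: 0 + 3(119.5) = 358.5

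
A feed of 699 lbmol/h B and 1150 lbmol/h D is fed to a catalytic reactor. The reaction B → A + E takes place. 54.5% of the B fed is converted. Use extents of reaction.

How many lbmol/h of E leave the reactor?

381 lbmol/h

B reacted = 0.545 × 699 = 381 lbmol/h; ν_B = −1, so ξ = 381/1 = 381 lbmol/h.
Outlet amounts (n = n₀ + ν ξ):
  B: 699 − 1(381) = 318
  A: 0 + 1(381) = 381
  E: 0 + 1(381) = 381
  D: 1150 (inert)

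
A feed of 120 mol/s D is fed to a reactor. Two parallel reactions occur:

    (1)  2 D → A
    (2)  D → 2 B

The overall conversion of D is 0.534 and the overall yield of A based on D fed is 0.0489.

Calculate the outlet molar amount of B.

Yield of A: 1ξ₁ / 120 = 0.0489 → ξ₁ = 5.868 mol/s.
Conversion of D: 2ξ₁ + 1ξ₂ = 0.534 × 120 = 64.08 → ξ₂ = 52.34 mol/s.
Outlet amounts (n = n₀ + Σ ν·ξ):
  D: 120 − 2(5.868) − 1(52.34) = 55.92
  A: 0 + 1(5.868) = 5.868
  B: 0 + 2(52.34) = 104.7

105 mol/s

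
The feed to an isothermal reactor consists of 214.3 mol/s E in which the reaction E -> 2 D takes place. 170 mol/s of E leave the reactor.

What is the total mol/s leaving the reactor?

259 mol/s

For E: n = n₀ − 1ξ → 170 = 214.3 − 1ξ, giving ξ = 44.3 mol/s.
Outlet amounts (n = n₀ + ν ξ):
  E: 214.3 − 1(44.3) = 170
  D: 0 + 2(44.3) = 88.6
Total out = 170 + 88.6 = 258.6 mol/s.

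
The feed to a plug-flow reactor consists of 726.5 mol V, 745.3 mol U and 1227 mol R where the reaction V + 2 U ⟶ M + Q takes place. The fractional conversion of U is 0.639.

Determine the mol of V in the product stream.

U reacted = 0.639 × 745.3 = 476.2 mol; ν_U = −2, so ξ = 476.2/2 = 238.1 mol.
Outlet amounts (n = n₀ + ν ξ):
  V: 726.5 − 1(238.1) = 488.4
  U: 745.3 − 2(238.1) = 269.1
  M: 0 + 1(238.1) = 238.1
  Q: 0 + 1(238.1) = 238.1
  R: 1227 (inert)

488 mol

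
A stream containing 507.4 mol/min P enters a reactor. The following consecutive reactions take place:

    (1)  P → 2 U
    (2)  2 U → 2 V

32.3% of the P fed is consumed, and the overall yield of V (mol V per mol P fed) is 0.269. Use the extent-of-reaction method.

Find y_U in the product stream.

Conversion of P: P consumed = 1ξ₁ = 0.323 × 507.4 → ξ₁ = 163.9 mol/min.
Yield of V: 2ξ₂ / 507.4 = 0.269 → ξ₂ = 68.25 mol/min.
Outlet amounts (n = n₀ + Σ ν·ξ):
  P: 507.4 − 1(163.9) = 343.5
  U: 0 + 2(163.9) − 2(68.25) = 191.3
  V: 0 + 2(68.25) = 136.5
Total out = 671.3 mol/min; y_U = 191.3 / 671.3 = 0.285.

0.285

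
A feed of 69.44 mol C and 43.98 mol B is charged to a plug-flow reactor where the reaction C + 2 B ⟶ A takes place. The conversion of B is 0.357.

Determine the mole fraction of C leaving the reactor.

0.63

B reacted = 0.357 × 43.98 = 15.7 mol; ν_B = −2, so ξ = 15.7/2 = 7.85 mol.
Outlet amounts (n = n₀ + ν ξ):
  C: 69.44 − 1(7.85) = 61.59
  B: 43.98 − 2(7.85) = 28.28
  A: 0 + 1(7.85) = 7.85
Total out = 97.72 mol; y_C = 61.59 / 97.72 = 0.6303.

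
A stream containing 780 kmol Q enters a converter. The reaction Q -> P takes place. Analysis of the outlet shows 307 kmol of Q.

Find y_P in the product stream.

For Q: n = n₀ − 1ξ → 307 = 780 − 1ξ, giving ξ = 473 kmol.
Outlet amounts (n = n₀ + ν ξ):
  Q: 780 − 1(473) = 307
  P: 0 + 1(473) = 473
Total out = 780 kmol; y_P = 473 / 780 = 0.6064.

0.606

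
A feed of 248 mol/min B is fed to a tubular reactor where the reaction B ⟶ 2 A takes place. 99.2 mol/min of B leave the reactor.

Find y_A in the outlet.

For B: n = n₀ − 1ξ → 99.2 = 248 − 1ξ, giving ξ = 148.8 mol/min.
Outlet amounts (n = n₀ + ν ξ):
  B: 248 − 1(148.8) = 99.2
  A: 0 + 2(148.8) = 297.6
Total out = 396.8 mol/min; y_A = 297.6 / 396.8 = 0.75.

0.75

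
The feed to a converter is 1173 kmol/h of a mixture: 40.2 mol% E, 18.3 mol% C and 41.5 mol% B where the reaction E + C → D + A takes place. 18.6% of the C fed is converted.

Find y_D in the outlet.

C reacted = 0.186 × 214.7 = 39.93 kmol/h; ν_C = −1, so ξ = 39.93/1 = 39.93 kmol/h.
Outlet amounts (n = n₀ + ν ξ):
  E: 471.5 − 1(39.93) = 431.6
  C: 214.7 − 1(39.93) = 174.7
  D: 0 + 1(39.93) = 39.93
  A: 0 + 1(39.93) = 39.93
  B: 486.8 (inert)
Total out = 1173 kmol/h; y_D = 39.93 / 1173 = 0.03404.

0.034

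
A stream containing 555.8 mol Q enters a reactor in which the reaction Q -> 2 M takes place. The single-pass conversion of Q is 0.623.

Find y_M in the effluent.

Q reacted = 0.623 × 555.8 = 346.3 mol; ν_Q = −1, so ξ = 346.3/1 = 346.3 mol.
Outlet amounts (n = n₀ + ν ξ):
  Q: 555.8 − 1(346.3) = 209.5
  M: 0 + 2(346.3) = 692.5
Total out = 902.1 mol; y_M = 692.5 / 902.1 = 0.7677.

0.768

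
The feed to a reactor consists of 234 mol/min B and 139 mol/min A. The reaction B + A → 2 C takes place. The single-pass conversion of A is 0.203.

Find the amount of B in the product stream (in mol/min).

206 mol/min

A reacted = 0.203 × 139 = 28.22 mol/min; ν_A = −1, so ξ = 28.22/1 = 28.22 mol/min.
Outlet amounts (n = n₀ + ν ξ):
  B: 234 − 1(28.22) = 205.8
  A: 139 − 1(28.22) = 110.8
  C: 0 + 2(28.22) = 56.43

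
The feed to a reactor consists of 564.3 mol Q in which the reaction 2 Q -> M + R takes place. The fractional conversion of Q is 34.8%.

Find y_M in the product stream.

0.174

Q reacted = 0.348 × 564.3 = 196.4 mol; ν_Q = −2, so ξ = 196.4/2 = 98.19 mol.
Outlet amounts (n = n₀ + ν ξ):
  Q: 564.3 − 2(98.19) = 367.9
  M: 0 + 1(98.19) = 98.19
  R: 0 + 1(98.19) = 98.19
Total out = 564.3 mol; y_M = 98.19 / 564.3 = 0.174.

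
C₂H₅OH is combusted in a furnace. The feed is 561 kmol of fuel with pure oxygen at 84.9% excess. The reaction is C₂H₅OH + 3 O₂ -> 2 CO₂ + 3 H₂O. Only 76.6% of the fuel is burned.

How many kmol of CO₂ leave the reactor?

Stoichiometric O₂ = 3 × 561 = 1683 kmol; O₂ fed = 1683 × 1.849 = 3112 kmol.
Fuel reacted = 0.766 × 561 → ξ = 429.7 kmol.
Outlet (n = n₀ + ν ξ):
  C₂H₅OH: 561 − 1(429.7) = 131.3
  O₂: 3112 − 3(429.7) = 1823
  CO₂: 0 + 2(429.7) = 859.5
  H₂O: 0 + 3(429.7) = 1289

859 kmol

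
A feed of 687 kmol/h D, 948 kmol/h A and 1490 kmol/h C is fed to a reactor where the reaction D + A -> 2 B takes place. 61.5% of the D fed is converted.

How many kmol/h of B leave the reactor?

845 kmol/h

D reacted = 0.615 × 687 = 422.5 kmol/h; ν_D = −1, so ξ = 422.5/1 = 422.5 kmol/h.
Outlet amounts (n = n₀ + ν ξ):
  D: 687 − 1(422.5) = 264.5
  A: 948 − 1(422.5) = 525.5
  B: 0 + 2(422.5) = 845
  C: 1490 (inert)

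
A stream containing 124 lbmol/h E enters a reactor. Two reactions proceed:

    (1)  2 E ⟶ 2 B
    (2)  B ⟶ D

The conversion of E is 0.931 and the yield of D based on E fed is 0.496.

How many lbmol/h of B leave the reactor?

53.9 lbmol/h

Conversion of E: E consumed = 2ξ₁ = 0.931 × 124 → ξ₁ = 57.72 lbmol/h.
Yield of D: 1ξ₂ / 124 = 0.496 → ξ₂ = 61.5 lbmol/h.
Outlet amounts (n = n₀ + Σ ν·ξ):
  E: 124 − 2(57.72) = 8.556
  B: 0 + 2(57.72) − 1(61.5) = 53.94
  D: 0 + 1(61.5) = 61.5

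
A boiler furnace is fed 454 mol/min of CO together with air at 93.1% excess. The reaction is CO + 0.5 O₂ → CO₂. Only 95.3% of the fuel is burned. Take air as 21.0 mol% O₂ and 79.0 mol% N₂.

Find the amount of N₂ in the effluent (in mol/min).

Stoichiometric O₂ = 0.5 × 454 = 227 mol/min; O₂ fed = 227 × 1.931 = 438.3 mol/min.
N₂ fed = 438.3 × 79/21 = 1649 mol/min.
Fuel reacted = 0.953 × 454 → ξ = 432.7 mol/min.
Outlet (n = n₀ + ν ξ):
  CO: 454 − 1(432.7) = 21.34
  O₂: 438.3 − 0.5(432.7) = 222
  N₂: 1649 (inert)
  CO₂: 0 + 1(432.7) = 432.7

1650 mol/min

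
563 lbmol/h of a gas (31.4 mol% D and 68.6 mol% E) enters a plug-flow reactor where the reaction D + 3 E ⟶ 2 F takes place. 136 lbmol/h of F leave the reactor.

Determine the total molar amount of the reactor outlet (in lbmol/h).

427 lbmol/h

For F: n = n₀ + 2ξ → 136 = 0 + 2ξ, giving ξ = 68 lbmol/h.
Outlet amounts (n = n₀ + ν ξ):
  D: 176.8 − 1(68) = 108.8
  E: 386.2 − 3(68) = 182.2
  F: 0 + 2(68) = 136
Total out = 108.8 + 182.2 + 136 = 427 lbmol/h.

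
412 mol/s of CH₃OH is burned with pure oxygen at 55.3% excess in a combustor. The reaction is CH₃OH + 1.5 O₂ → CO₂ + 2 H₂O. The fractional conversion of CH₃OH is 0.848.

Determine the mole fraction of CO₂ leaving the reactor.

Stoichiometric O₂ = 1.5 × 412 = 618 mol/s; O₂ fed = 618 × 1.553 = 959.8 mol/s.
Fuel reacted = 0.848 × 412 → ξ = 349.4 mol/s.
Outlet (n = n₀ + ν ξ):
  CH₃OH: 412 − 1(349.4) = 62.62
  O₂: 959.8 − 1.5(349.4) = 435.7
  CO₂: 0 + 1(349.4) = 349.4
  H₂O: 0 + 2(349.4) = 698.8
Total out = 1546 mol/s; y_CO₂ = 349.4 / 1546 = 0.2259.

0.226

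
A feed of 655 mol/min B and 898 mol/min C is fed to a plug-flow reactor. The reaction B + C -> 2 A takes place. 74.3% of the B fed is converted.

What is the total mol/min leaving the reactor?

B reacted = 0.743 × 655 = 486.7 mol/min; ν_B = −1, so ξ = 486.7/1 = 486.7 mol/min.
Outlet amounts (n = n₀ + ν ξ):
  B: 655 − 1(486.7) = 168.3
  C: 898 − 1(486.7) = 411.3
  A: 0 + 2(486.7) = 973.3
Total out = 168.3 + 411.3 + 973.3 = 1553 mol/min.

1550 mol/min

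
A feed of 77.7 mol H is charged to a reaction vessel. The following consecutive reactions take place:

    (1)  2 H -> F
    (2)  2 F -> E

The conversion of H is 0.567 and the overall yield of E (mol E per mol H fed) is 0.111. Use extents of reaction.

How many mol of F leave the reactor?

4.78 mol

Conversion of H: H consumed = 2ξ₁ = 0.567 × 77.7 → ξ₁ = 22.03 mol.
Yield of E: 1ξ₂ / 77.7 = 0.111 → ξ₂ = 8.625 mol.
Outlet amounts (n = n₀ + Σ ν·ξ):
  H: 77.7 − 2(22.03) = 33.64
  F: 0 + 1(22.03) − 2(8.625) = 4.779
  E: 0 + 1(8.625) = 8.625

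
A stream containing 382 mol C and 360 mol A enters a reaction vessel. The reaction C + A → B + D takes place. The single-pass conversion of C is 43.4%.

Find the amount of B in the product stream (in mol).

166 mol

C reacted = 0.434 × 382 = 165.8 mol; ν_C = −1, so ξ = 165.8/1 = 165.8 mol.
Outlet amounts (n = n₀ + ν ξ):
  C: 382 − 1(165.8) = 216.2
  A: 360 − 1(165.8) = 194.2
  B: 0 + 1(165.8) = 165.8
  D: 0 + 1(165.8) = 165.8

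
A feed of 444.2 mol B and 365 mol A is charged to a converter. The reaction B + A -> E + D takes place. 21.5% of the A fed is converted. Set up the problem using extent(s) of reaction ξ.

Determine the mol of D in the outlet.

78.5 mol

A reacted = 0.215 × 365 = 78.47 mol; ν_A = −1, so ξ = 78.47/1 = 78.47 mol.
Outlet amounts (n = n₀ + ν ξ):
  B: 444.2 − 1(78.47) = 365.7
  A: 365 − 1(78.47) = 286.5
  E: 0 + 1(78.47) = 78.47
  D: 0 + 1(78.47) = 78.47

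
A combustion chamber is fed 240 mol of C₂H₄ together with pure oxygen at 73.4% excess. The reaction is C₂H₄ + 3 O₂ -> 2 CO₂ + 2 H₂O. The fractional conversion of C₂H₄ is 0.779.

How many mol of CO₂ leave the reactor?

Stoichiometric O₂ = 3 × 240 = 720 mol; O₂ fed = 720 × 1.734 = 1248 mol.
Fuel reacted = 0.779 × 240 → ξ = 187 mol.
Outlet (n = n₀ + ν ξ):
  C₂H₄: 240 − 1(187) = 53.04
  O₂: 1248 − 3(187) = 687.6
  CO₂: 0 + 2(187) = 373.9
  H₂O: 0 + 2(187) = 373.9

374 mol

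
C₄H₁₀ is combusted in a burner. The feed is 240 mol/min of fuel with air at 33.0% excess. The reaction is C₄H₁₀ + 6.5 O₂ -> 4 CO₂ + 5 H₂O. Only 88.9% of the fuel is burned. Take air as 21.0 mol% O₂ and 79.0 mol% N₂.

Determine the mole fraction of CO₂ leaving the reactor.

Stoichiometric O₂ = 6.5 × 240 = 1560 mol/min; O₂ fed = 1560 × 1.330 = 2075 mol/min.
N₂ fed = 2075 × 79/21 = 7805 mol/min.
Fuel reacted = 0.889 × 240 → ξ = 213.4 mol/min.
Outlet (n = n₀ + ν ξ):
  C₄H₁₀: 240 − 1(213.4) = 26.64
  O₂: 2075 − 6.5(213.4) = 688
  N₂: 7805 (inert)
  CO₂: 0 + 4(213.4) = 853.4
  H₂O: 0 + 5(213.4) = 1067
Total out = 10440 mol/min; y_CO₂ = 853.4 / 10440 = 0.08175.

0.0817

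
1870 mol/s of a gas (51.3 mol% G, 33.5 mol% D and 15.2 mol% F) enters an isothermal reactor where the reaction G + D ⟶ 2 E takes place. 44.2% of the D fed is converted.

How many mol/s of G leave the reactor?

682 mol/s

D reacted = 0.442 × 626.5 = 276.9 mol/s; ν_D = −1, so ξ = 276.9/1 = 276.9 mol/s.
Outlet amounts (n = n₀ + ν ξ):
  G: 959.3 − 1(276.9) = 682.4
  D: 626.5 − 1(276.9) = 349.6
  E: 0 + 2(276.9) = 553.8
  F: 284.2 (inert)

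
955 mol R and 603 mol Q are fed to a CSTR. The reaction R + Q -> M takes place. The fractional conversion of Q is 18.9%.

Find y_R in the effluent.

Q reacted = 0.189 × 603 = 114 mol; ν_Q = −1, so ξ = 114/1 = 114 mol.
Outlet amounts (n = n₀ + ν ξ):
  R: 955 − 1(114) = 841
  Q: 603 − 1(114) = 489
  M: 0 + 1(114) = 114
Total out = 1444 mol; y_R = 841 / 1444 = 0.5824.

0.582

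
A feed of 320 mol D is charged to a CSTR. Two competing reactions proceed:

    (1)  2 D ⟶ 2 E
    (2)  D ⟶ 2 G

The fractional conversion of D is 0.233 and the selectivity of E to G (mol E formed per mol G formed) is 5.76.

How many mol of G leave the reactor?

11.9 mol

Conversion of D: D consumed = 0.233 × 320 = 74.56 mol = 2ξ₁ + 1ξ₂.
Selectivity: 2ξ₁ / (2ξ₂) = 5.76 → ξ₁ = 5.76 ξ₂.
Substitute: (2·5.76 + 1) ξ₂ = 74.56 → ξ₂ = 5.955 mol, ξ₁ = 34.3 mol.
Outlet amounts (n = n₀ + Σ ν·ξ):
  D: 320 − 2(34.3) − 1(5.955) = 245.4
  E: 0 + 2(34.3) = 68.6
  G: 0 + 2(5.955) = 11.91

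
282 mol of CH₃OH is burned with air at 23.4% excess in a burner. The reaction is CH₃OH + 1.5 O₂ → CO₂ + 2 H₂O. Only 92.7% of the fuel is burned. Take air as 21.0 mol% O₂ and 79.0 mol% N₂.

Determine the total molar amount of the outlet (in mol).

2900 mol

Stoichiometric O₂ = 1.5 × 282 = 423 mol; O₂ fed = 423 × 1.234 = 522 mol.
N₂ fed = 522 × 79/21 = 1964 mol.
Fuel reacted = 0.927 × 282 → ξ = 261.4 mol.
Outlet (n = n₀ + ν ξ):
  CH₃OH: 282 − 1(261.4) = 20.59
  O₂: 522 − 1.5(261.4) = 129.9
  N₂: 1964 (inert)
  CO₂: 0 + 1(261.4) = 261.4
  H₂O: 0 + 2(261.4) = 522.8
Total out = 20.59 + 129.9 + 1964 + 261.4 + 522.8 = 2898 mol.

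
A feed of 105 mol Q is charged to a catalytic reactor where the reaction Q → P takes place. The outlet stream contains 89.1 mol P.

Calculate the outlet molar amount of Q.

15.9 mol

For P: n = n₀ + 1ξ → 89.1 = 0 + 1ξ, giving ξ = 89.1 mol.
Outlet amounts (n = n₀ + ν ξ):
  Q: 105 − 1(89.1) = 15.9
  P: 0 + 1(89.1) = 89.1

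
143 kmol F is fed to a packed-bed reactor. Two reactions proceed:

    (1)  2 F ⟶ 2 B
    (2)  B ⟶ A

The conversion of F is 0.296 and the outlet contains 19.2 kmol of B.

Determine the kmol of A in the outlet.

Conversion of F: F consumed = 2ξ₁ = 0.296 × 143 → ξ₁ = 21.16 kmol.
B balance: n_B = 0 + 2ξ₁ − 1ξ₂ = 19.2 → ξ₂ = (2·21.16 − 19.2)/1 = 23.13 kmol.
Outlet amounts (n = n₀ + Σ ν·ξ):
  F: 143 − 2(21.16) = 100.7
  B: 0 + 2(21.16) − 1(23.13) = 19.2
  A: 0 + 1(23.13) = 23.13

23.1 kmol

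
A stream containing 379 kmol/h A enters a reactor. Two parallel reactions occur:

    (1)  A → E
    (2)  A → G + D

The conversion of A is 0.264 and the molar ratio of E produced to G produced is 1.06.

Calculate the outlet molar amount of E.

Conversion of A: A consumed = 0.264 × 379 = 100.1 kmol/h = 1ξ₁ + 1ξ₂.
Selectivity: 1ξ₁ / (1ξ₂) = 1.06 → ξ₁ = 1.06 ξ₂.
Substitute: (1·1.06 + 1) ξ₂ = 100.1 → ξ₂ = 48.57 kmol/h, ξ₁ = 51.49 kmol/h.
Outlet amounts (n = n₀ + Σ ν·ξ):
  A: 379 − 1(51.49) − 1(48.57) = 278.9
  E: 0 + 1(51.49) = 51.49
  G: 0 + 1(48.57) = 48.57
  D: 0 + 1(48.57) = 48.57

51.5 kmol/h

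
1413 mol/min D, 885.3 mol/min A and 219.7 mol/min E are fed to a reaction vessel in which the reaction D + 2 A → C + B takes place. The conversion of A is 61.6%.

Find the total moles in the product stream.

2250 mol/min

A reacted = 0.616 × 885.3 = 545.3 mol/min; ν_A = −2, so ξ = 545.3/2 = 272.7 mol/min.
Outlet amounts (n = n₀ + ν ξ):
  D: 1413 − 1(272.7) = 1140
  A: 885.3 − 2(272.7) = 340
  C: 0 + 1(272.7) = 272.7
  B: 0 + 1(272.7) = 272.7
  E: 219.7 (inert)
Total out = 1140 + 340 + 272.7 + 272.7 + 219.7 = 2245 mol/min.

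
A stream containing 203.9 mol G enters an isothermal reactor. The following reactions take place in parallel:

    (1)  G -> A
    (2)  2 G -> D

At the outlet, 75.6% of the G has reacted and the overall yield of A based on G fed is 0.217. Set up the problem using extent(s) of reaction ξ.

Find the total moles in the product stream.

Yield of A: 1ξ₁ / 203.9 = 0.217 → ξ₁ = 44.25 mol.
Conversion of G: 1ξ₁ + 2ξ₂ = 0.756 × 203.9 = 154.1 → ξ₂ = 54.95 mol.
Outlet amounts (n = n₀ + Σ ν·ξ):
  G: 203.9 − 1(44.25) − 2(54.95) = 49.75
  A: 0 + 1(44.25) = 44.25
  D: 0 + 1(54.95) = 54.95
Total out = 49.75 + 44.25 + 54.95 = 148.9 mol.

149 mol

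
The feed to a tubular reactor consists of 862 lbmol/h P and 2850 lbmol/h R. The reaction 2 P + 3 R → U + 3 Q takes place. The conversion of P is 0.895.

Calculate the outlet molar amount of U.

P reacted = 0.895 × 862 = 771.5 lbmol/h; ν_P = −2, so ξ = 771.5/2 = 385.7 lbmol/h.
Outlet amounts (n = n₀ + ν ξ):
  P: 862 − 2(385.7) = 90.51
  R: 2850 − 3(385.7) = 1693
  U: 0 + 1(385.7) = 385.7
  Q: 0 + 3(385.7) = 1157

386 lbmol/h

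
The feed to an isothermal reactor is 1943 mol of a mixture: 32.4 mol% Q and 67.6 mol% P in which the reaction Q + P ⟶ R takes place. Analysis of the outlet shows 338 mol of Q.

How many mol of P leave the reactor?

1020 mol

For Q: n = n₀ − 1ξ → 338 = 629.5 − 1ξ, giving ξ = 291.5 mol.
Outlet amounts (n = n₀ + ν ξ):
  Q: 629.5 − 1(291.5) = 338
  P: 1313 − 1(291.5) = 1022
  R: 0 + 1(291.5) = 291.5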